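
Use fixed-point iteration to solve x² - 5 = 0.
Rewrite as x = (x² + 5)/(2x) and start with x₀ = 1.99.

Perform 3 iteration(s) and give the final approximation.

Equation: x² - 5 = 0
Fixed-point form: x = (x² + 5)/(2x)
x₀ = 1.99

x_1 = g(1.990000) = 2.251281
x_2 = g(2.251281) = 2.236119
x_3 = g(2.236119) = 2.236068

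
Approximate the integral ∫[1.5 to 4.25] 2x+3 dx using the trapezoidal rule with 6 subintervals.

f(x) = 2x+3
a = 1.5, b = 4.25, n = 6
h = (b - a)/n = 0.458333

Trapezoidal rule: (h/2)[f(x₀) + 2f(x₁) + 2f(x₂) + ... + f(xₙ)]

x_0 = 1.5000, f(x_0) = 6.000000, coefficient = 1
x_1 = 1.9583, f(x_1) = 6.916667, coefficient = 2
x_2 = 2.4167, f(x_2) = 7.833333, coefficient = 2
x_3 = 2.8750, f(x_3) = 8.750000, coefficient = 2
x_4 = 3.3333, f(x_4) = 9.666667, coefficient = 2
x_5 = 3.7917, f(x_5) = 10.583333, coefficient = 2
x_6 = 4.2500, f(x_6) = 11.500000, coefficient = 1

I ≈ (0.458333/2) × 105.000000 = 24.062500
Exact value: 24.062500
Error: 0.000000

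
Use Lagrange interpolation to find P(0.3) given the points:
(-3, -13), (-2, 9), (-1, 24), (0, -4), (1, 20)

Lagrange interpolation formula:
P(x) = Σ yᵢ × Lᵢ(x)
where Lᵢ(x) = Π_{j≠i} (x - xⱼ)/(xᵢ - xⱼ)

L_0(0.3) = (0.3 - (-2))/(-3 - (-2)) × (0.3 - (-1))/(-3 - (-1)) × (0.3 - 0)/(-3 - 0) × (0.3 - 1)/(-3 - 1) = -0.026162
L_1(0.3) = (0.3 - (-3))/(-2 - (-3)) × (0.3 - (-1))/(-2 - (-1)) × (0.3 - 0)/(-2 - 0) × (0.3 - 1)/(-2 - 1) = 0.150150
L_2(0.3) = (0.3 - (-3))/(-1 - (-3)) × (0.3 - (-2))/(-1 - (-2)) × (0.3 - 0)/(-1 - 0) × (0.3 - 1)/(-1 - 1) = -0.398475
L_3(0.3) = (0.3 - (-3))/(0 - (-3)) × (0.3 - (-2))/(0 - (-2)) × (0.3 - (-1))/(0 - (-1)) × (0.3 - 1)/(0 - 1) = 1.151150
L_4(0.3) = (0.3 - (-3))/(1 - (-3)) × (0.3 - (-2))/(1 - (-2)) × (0.3 - (-1))/(1 - (-1)) × (0.3 - 0)/(1 - 0) = 0.123337

P(0.3) = (-13)×L_0(0.3) + 9×L_1(0.3) + 24×L_2(0.3) + (-4)×L_3(0.3) + 20×L_4(0.3)
P(0.3) = -10.009787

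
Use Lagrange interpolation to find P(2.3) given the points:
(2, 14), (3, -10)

Lagrange interpolation formula:
P(x) = Σ yᵢ × Lᵢ(x)
where Lᵢ(x) = Π_{j≠i} (x - xⱼ)/(xᵢ - xⱼ)

L_0(2.3) = (2.3 - 3)/(2 - 3) = 0.700000
L_1(2.3) = (2.3 - 2)/(3 - 2) = 0.300000

P(2.3) = 14×L_0(2.3) + (-10)×L_1(2.3)
P(2.3) = 6.800000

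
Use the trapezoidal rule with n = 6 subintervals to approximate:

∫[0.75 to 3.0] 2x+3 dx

f(x) = 2x+3
a = 0.75, b = 3.0, n = 6
h = (b - a)/n = 0.375000

Trapezoidal rule: (h/2)[f(x₀) + 2f(x₁) + 2f(x₂) + ... + f(xₙ)]

x_0 = 0.7500, f(x_0) = 4.500000, coefficient = 1
x_1 = 1.1250, f(x_1) = 5.250000, coefficient = 2
x_2 = 1.5000, f(x_2) = 6.000000, coefficient = 2
x_3 = 1.8750, f(x_3) = 6.750000, coefficient = 2
x_4 = 2.2500, f(x_4) = 7.500000, coefficient = 2
x_5 = 2.6250, f(x_5) = 8.250000, coefficient = 2
x_6 = 3.0000, f(x_6) = 9.000000, coefficient = 1

I ≈ (0.375000/2) × 81.000000 = 15.187500
Exact value: 15.187500
Error: 0.000000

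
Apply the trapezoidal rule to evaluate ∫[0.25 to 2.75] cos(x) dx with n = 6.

f(x) = cos(x)
a = 0.25, b = 2.75, n = 6
h = (b - a)/n = 0.416667

Trapezoidal rule: (h/2)[f(x₀) + 2f(x₁) + 2f(x₂) + ... + f(xₙ)]

x_0 = 0.2500, f(x_0) = 0.968912, coefficient = 1
x_1 = 0.6667, f(x_1) = 0.785887, coefficient = 2
x_2 = 1.0833, f(x_2) = 0.468386, coefficient = 2
x_3 = 1.5000, f(x_3) = 0.070737, coefficient = 2
x_4 = 1.9167, f(x_4) = -0.339016, coefficient = 2
x_5 = 2.3333, f(x_5) = -0.690758, coefficient = 2
x_6 = 2.7500, f(x_6) = -0.924302, coefficient = 1

I ≈ (0.416667/2) × 0.635083 = 0.132309
Exact value: 0.134257
Error: 0.001948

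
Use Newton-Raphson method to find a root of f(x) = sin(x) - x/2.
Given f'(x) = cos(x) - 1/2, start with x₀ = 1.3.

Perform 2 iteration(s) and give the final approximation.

f(x) = sin(x) - x/2
f'(x) = cos(x) - 1/2
x₀ = 1.3

Newton-Raphson formula: x_{n+1} = x_n - f(x_n)/f'(x_n)

Iteration 1:
  f(1.300000) = 0.313558
  f'(1.300000) = -0.232501
  x_1 = 1.300000 - 0.313558/(-0.232501) = 2.648631
Iteration 2:
  f(2.648631) = -0.851078
  f'(2.648631) = -1.380935
  x_2 = 2.648631 - (-0.851078)/(-1.380935) = 2.032325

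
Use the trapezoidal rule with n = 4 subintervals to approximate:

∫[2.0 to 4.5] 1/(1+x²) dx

f(x) = 1/(1+x²)
a = 2.0, b = 4.5, n = 4
h = (b - a)/n = 0.625000

Trapezoidal rule: (h/2)[f(x₀) + 2f(x₁) + 2f(x₂) + ... + f(xₙ)]

x_0 = 2.0000, f(x_0) = 0.200000, coefficient = 1
x_1 = 2.6250, f(x_1) = 0.126733, coefficient = 2
x_2 = 3.2500, f(x_2) = 0.086486, coefficient = 2
x_3 = 3.8750, f(x_3) = 0.062439, coefficient = 2
x_4 = 4.5000, f(x_4) = 0.047059, coefficient = 1

I ≈ (0.625000/2) × 0.798375 = 0.249492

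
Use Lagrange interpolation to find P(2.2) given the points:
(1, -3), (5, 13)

Lagrange interpolation formula:
P(x) = Σ yᵢ × Lᵢ(x)
where Lᵢ(x) = Π_{j≠i} (x - xⱼ)/(xᵢ - xⱼ)

L_0(2.2) = (2.2 - 5)/(1 - 5) = 0.700000
L_1(2.2) = (2.2 - 1)/(5 - 1) = 0.300000

P(2.2) = (-3)×L_0(2.2) + 13×L_1(2.2)
P(2.2) = 1.800000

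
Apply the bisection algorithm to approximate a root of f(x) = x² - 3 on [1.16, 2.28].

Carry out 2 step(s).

f(x) = x² - 3
Initial interval: [1.16, 2.28]

Iteration 1:
  c_1 = (1.160000 + 2.280000)/2 = 1.720000
  f(c_1) = f(1.720000) = -0.041600
  f(a) × f(c) ≥ 0, new interval: [1.720000, 2.280000]
Iteration 2:
  c_2 = (1.720000 + 2.280000)/2 = 2.000000
  f(c_2) = f(2.000000) = 1.000000
  f(a) × f(c) < 0, new interval: [1.720000, 2.000000]

After 2 iteration(s), the approximation is c_2 = 2.000000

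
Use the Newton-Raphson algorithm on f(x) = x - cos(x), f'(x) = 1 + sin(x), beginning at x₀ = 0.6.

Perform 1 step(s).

f(x) = x - cos(x)
f'(x) = 1 + sin(x)
x₀ = 0.6

Newton-Raphson formula: x_{n+1} = x_n - f(x_n)/f'(x_n)

Iteration 1:
  f(0.600000) = -0.225336
  f'(0.600000) = 1.564642
  x_1 = 0.600000 - (-0.225336)/1.564642 = 0.744017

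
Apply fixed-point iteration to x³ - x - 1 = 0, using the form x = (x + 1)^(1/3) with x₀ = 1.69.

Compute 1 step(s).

Equation: x³ - x - 1 = 0
Fixed-point form: x = (x + 1)^(1/3)
x₀ = 1.69

x_1 = g(1.690000) = 1.390755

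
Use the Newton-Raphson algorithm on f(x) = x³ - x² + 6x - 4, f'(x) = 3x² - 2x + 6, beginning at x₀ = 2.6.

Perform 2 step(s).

f(x) = x³ - x² + 6x - 4
f'(x) = 3x² - 2x + 6
x₀ = 2.6

Newton-Raphson formula: x_{n+1} = x_n - f(x_n)/f'(x_n)

Iteration 1:
  f(2.600000) = 22.416000
  f'(2.600000) = 21.080000
  x_1 = 2.600000 - 22.416000/21.080000 = 1.536622
Iteration 2:
  f(1.536622) = 6.486812
  f'(1.536622) = 10.010380
  x_2 = 1.536622 - 6.486812/10.010380 = 0.888614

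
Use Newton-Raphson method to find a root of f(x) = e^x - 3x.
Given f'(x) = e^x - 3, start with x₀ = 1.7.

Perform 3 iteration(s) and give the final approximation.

f(x) = e^x - 3x
f'(x) = e^x - 3
x₀ = 1.7

Newton-Raphson formula: x_{n+1} = x_n - f(x_n)/f'(x_n)

Iteration 1:
  f(1.700000) = 0.373947
  f'(1.700000) = 2.473947
  x_1 = 1.700000 - 0.373947/2.473947 = 1.548846
Iteration 2:
  f(1.548846) = 0.059498
  f'(1.548846) = 1.706036
  x_2 = 1.548846 - 0.059498/1.706036 = 1.513971
Iteration 3:
  f(1.513971) = 0.002829
  f'(1.513971) = 1.544741
  x_3 = 1.513971 - 0.002829/1.544741 = 1.512140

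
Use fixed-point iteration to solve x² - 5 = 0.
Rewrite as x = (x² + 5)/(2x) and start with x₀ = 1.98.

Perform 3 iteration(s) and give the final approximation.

Equation: x² - 5 = 0
Fixed-point form: x = (x² + 5)/(2x)
x₀ = 1.98

x_1 = g(1.980000) = 2.252626
x_2 = g(2.252626) = 2.236129
x_3 = g(2.236129) = 2.236068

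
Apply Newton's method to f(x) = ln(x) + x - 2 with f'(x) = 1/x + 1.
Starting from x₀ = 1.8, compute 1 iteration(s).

f(x) = ln(x) + x - 2
f'(x) = 1/x + 1
x₀ = 1.8

Newton-Raphson formula: x_{n+1} = x_n - f(x_n)/f'(x_n)

Iteration 1:
  f(1.800000) = 0.387787
  f'(1.800000) = 1.555556
  x_1 = 1.800000 - 0.387787/1.555556 = 1.550709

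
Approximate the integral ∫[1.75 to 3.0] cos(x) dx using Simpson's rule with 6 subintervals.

f(x) = cos(x)
a = 1.75, b = 3.0, n = 6
h = (b - a)/n = 0.208333

Simpson's rule: (h/3)[f(x₀) + 4f(x₁) + 2f(x₂) + ... + f(xₙ)]

x_0 = 1.7500, f(x_0) = -0.178246, coefficient = 1
x_1 = 1.9583, f(x_1) = -0.377909, coefficient = 4
x_2 = 2.1667, f(x_2) = -0.561229, coefficient = 2
x_3 = 2.3750, f(x_3) = -0.720278, coefficient = 4
x_4 = 2.5833, f(x_4) = -0.848178, coefficient = 2
x_5 = 2.7917, f(x_5) = -0.939398, coefficient = 4
x_6 = 3.0000, f(x_6) = -0.989992, coefficient = 1

I ≈ (0.208333/3) × -12.137397 = -0.842875
Exact value: -0.842866
Error: 0.000009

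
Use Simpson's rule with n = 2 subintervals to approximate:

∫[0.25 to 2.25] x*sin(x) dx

f(x) = x*sin(x)
a = 0.25, b = 2.25, n = 2
h = (b - a)/n = 1.000000

Simpson's rule: (h/3)[f(x₀) + 4f(x₁) + 2f(x₂) + ... + f(xₙ)]

x_0 = 0.2500, f(x_0) = 0.061851, coefficient = 1
x_1 = 1.2500, f(x_1) = 1.186231, coefficient = 4
x_2 = 2.2500, f(x_2) = 1.750665, coefficient = 1

I ≈ (1.000000/3) × 6.557439 = 2.185813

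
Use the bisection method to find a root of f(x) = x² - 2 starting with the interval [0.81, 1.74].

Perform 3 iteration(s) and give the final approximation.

f(x) = x² - 2
Initial interval: [0.81, 1.74]

Iteration 1:
  c_1 = (0.810000 + 1.740000)/2 = 1.275000
  f(c_1) = f(1.275000) = -0.374375
  f(a) × f(c) ≥ 0, new interval: [1.275000, 1.740000]
Iteration 2:
  c_2 = (1.275000 + 1.740000)/2 = 1.507500
  f(c_2) = f(1.507500) = 0.272556
  f(a) × f(c) < 0, new interval: [1.275000, 1.507500]
Iteration 3:
  c_3 = (1.275000 + 1.507500)/2 = 1.391250
  f(c_3) = f(1.391250) = -0.064423
  f(a) × f(c) ≥ 0, new interval: [1.391250, 1.507500]

After 3 iteration(s), the approximation is c_3 = 1.391250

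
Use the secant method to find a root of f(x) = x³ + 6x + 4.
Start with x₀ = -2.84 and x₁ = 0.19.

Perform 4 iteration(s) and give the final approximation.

f(x) = x³ + 6x + 4
x₀ = -2.84, x₁ = 0.19

Secant formula: x_{n+1} = x_n - f(x_n)(x_n - x_{n-1})/(f(x_n) - f(x_{n-1}))

Iteration 1:
  f(-2.840000) = -35.946304
  f(0.190000) = 5.146859
  x_2 = 0.190000 - 5.146859×(0.190000 - (-2.840000))/(5.146859 - (-35.946304))
       = -0.189503
Iteration 2:
  f(0.190000) = 5.146859
  f(-0.189503) = 2.856176
  x_3 = -0.189503 - 2.856176×(-0.189503 - 0.190000)/(2.856176 - 5.146859)
       = -0.662693
Iteration 3:
  f(-0.189503) = 2.856176
  f(-0.662693) = -0.267186
  x_4 = -0.662693 - (-0.267186)×(-0.662693 - (-0.189503))/(-0.267186 - 2.856176)
       = -0.622214
Iteration 4:
  f(-0.662693) = -0.267186
  f(-0.622214) = 0.025825
  x_5 = -0.622214 - 0.025825×(-0.622214 - (-0.662693))/(0.025825 - (-0.267186))
       = -0.625782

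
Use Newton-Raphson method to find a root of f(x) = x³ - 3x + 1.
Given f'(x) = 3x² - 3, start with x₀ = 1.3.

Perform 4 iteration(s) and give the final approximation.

f(x) = x³ - 3x + 1
f'(x) = 3x² - 3
x₀ = 1.3

Newton-Raphson formula: x_{n+1} = x_n - f(x_n)/f'(x_n)

Iteration 1:
  f(1.300000) = -0.703000
  f'(1.300000) = 2.070000
  x_1 = 1.300000 - (-0.703000)/2.070000 = 1.639614
Iteration 2:
  f(1.639614) = 0.488986
  f'(1.639614) = 5.064998
  x_2 = 1.639614 - 0.488986/5.064998 = 1.543071
Iteration 3:
  f(1.543071) = 0.044946
  f'(1.543071) = 4.143208
  x_3 = 1.543071 - 0.044946/4.143208 = 1.532223
Iteration 4:
  f(1.532223) = 0.000543
  f'(1.532223) = 4.043125
  x_4 = 1.532223 - 0.000543/4.043125 = 1.532089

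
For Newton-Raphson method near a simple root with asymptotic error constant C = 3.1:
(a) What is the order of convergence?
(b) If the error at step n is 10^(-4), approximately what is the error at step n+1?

(a) Newton-Raphson has quadratic (order 2) convergence near simple roots.
    This means |e_{n+1}| ≈ C|e_n|².

(b) With |e_n| = 10^(-4) and C = 3.1:
    |e_{n+1}| ≈ 3.1 × (10^(-4))² = 3.1 × 10^(-8)

(a) 2 (quadratic); (b) |e_{n+1}| ≈ 3.100e-08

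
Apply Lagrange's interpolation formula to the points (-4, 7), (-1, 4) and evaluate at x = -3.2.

Lagrange interpolation formula:
P(x) = Σ yᵢ × Lᵢ(x)
where Lᵢ(x) = Π_{j≠i} (x - xⱼ)/(xᵢ - xⱼ)

L_0(-3.2) = (-3.2 - (-1))/(-4 - (-1)) = 0.733333
L_1(-3.2) = (-3.2 - (-4))/(-1 - (-4)) = 0.266667

P(-3.2) = 7×L_0(-3.2) + 4×L_1(-3.2)
P(-3.2) = 6.200000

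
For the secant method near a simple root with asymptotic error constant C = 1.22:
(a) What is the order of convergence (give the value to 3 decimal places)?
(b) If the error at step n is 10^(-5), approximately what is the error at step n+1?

(a) Secant method has superlinear convergence with order φ = (1+√5)/2 ≈ 1.618.
    This means |e_{n+1}| ≈ C|e_n|^1.618.

(b) With |e_n| = 10^(-5) and C = 1.22:
    |e_{n+1}| ≈ 1.22 × (10^(-5))^1.618 = 1.22 × 10^(-8.09)

(a) ≈ 1.618 (golden ratio); (b) |e_{n+1}| ≈ 9.913e-09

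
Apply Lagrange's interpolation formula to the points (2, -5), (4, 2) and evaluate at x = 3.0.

Lagrange interpolation formula:
P(x) = Σ yᵢ × Lᵢ(x)
where Lᵢ(x) = Π_{j≠i} (x - xⱼ)/(xᵢ - xⱼ)

L_0(3.0) = (3.0 - 4)/(2 - 4) = 0.500000
L_1(3.0) = (3.0 - 2)/(4 - 2) = 0.500000

P(3.0) = (-5)×L_0(3.0) + 2×L_1(3.0)
P(3.0) = -1.500000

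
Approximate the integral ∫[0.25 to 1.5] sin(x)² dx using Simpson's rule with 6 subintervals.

f(x) = sin(x)²
a = 0.25, b = 1.5, n = 6
h = (b - a)/n = 0.208333

Simpson's rule: (h/3)[f(x₀) + 4f(x₁) + 2f(x₂) + ... + f(xₙ)]

x_0 = 0.2500, f(x_0) = 0.061209, coefficient = 1
x_1 = 0.4583, f(x_1) = 0.195766, coefficient = 4
x_2 = 0.6667, f(x_2) = 0.382381, coefficient = 2
x_3 = 0.8750, f(x_3) = 0.589123, coefficient = 4
x_4 = 1.0833, f(x_4) = 0.780615, coefficient = 2
x_5 = 1.2917, f(x_5) = 0.924089, coefficient = 4
x_6 = 1.5000, f(x_6) = 0.994996, coefficient = 1

I ≈ (0.208333/3) × 10.218108 = 0.709591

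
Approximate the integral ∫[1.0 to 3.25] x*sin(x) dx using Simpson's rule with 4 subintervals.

f(x) = x*sin(x)
a = 1.0, b = 3.25, n = 4
h = (b - a)/n = 0.562500

Simpson's rule: (h/3)[f(x₀) + 4f(x₁) + 2f(x₂) + ... + f(xₙ)]

x_0 = 1.0000, f(x_0) = 0.841471, coefficient = 1
x_1 = 1.5625, f(x_1) = 1.562446, coefficient = 4
x_2 = 2.1250, f(x_2) = 1.806930, coefficient = 2
x_3 = 2.6875, f(x_3) = 1.178864, coefficient = 4
x_4 = 3.2500, f(x_4) = -0.351634, coefficient = 1

I ≈ (0.562500/3) × 15.068937 = 2.825426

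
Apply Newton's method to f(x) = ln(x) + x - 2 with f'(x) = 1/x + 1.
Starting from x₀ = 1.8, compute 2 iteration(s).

f(x) = ln(x) + x - 2
f'(x) = 1/x + 1
x₀ = 1.8

Newton-Raphson formula: x_{n+1} = x_n - f(x_n)/f'(x_n)

Iteration 1:
  f(1.800000) = 0.387787
  f'(1.800000) = 1.555556
  x_1 = 1.800000 - 0.387787/1.555556 = 1.550709
Iteration 2:
  f(1.550709) = -0.010579
  f'(1.550709) = 1.644866
  x_2 = 1.550709 - (-0.010579)/1.644866 = 1.557140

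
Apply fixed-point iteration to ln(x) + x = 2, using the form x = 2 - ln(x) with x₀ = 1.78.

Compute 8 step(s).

Equation: ln(x) + x = 2
Fixed-point form: x = 2 - ln(x)
x₀ = 1.78

x_1 = g(1.780000) = 1.423387
x_2 = g(1.423387) = 1.646961
x_3 = g(1.646961) = 1.501068
x_4 = g(1.501068) = 1.593823
x_5 = g(1.593823) = 1.533864
x_6 = g(1.533864) = 1.572210
x_7 = g(1.572210) = 1.547518
x_8 = g(1.547518) = 1.563348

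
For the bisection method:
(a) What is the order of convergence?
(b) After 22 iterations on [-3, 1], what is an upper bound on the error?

(a) Bisection has linear (order 1) convergence; the error is halved each step.

(b) Error bound = (b-a)/2^n = (1 - (-3))/2^{22}
    = 4/2^{22}

(a) 1 (linear); (b) error ≤ 9.54e-07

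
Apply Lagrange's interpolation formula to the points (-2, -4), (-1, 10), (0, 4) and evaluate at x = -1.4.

Lagrange interpolation formula:
P(x) = Σ yᵢ × Lᵢ(x)
where Lᵢ(x) = Π_{j≠i} (x - xⱼ)/(xᵢ - xⱼ)

L_0(-1.4) = (-1.4 - (-1))/(-2 - (-1)) × (-1.4 - 0)/(-2 - 0) = 0.280000
L_1(-1.4) = (-1.4 - (-2))/(-1 - (-2)) × (-1.4 - 0)/(-1 - 0) = 0.840000
L_2(-1.4) = (-1.4 - (-2))/(0 - (-2)) × (-1.4 - (-1))/(0 - (-1)) = -0.120000

P(-1.4) = (-4)×L_0(-1.4) + 10×L_1(-1.4) + 4×L_2(-1.4)
P(-1.4) = 6.800000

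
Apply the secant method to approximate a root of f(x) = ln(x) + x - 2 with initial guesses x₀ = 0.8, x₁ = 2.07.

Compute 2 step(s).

f(x) = ln(x) + x - 2
x₀ = 0.8, x₁ = 2.07

Secant formula: x_{n+1} = x_n - f(x_n)(x_n - x_{n-1})/(f(x_n) - f(x_{n-1}))

Iteration 1:
  f(0.800000) = -1.423144
  f(2.070000) = 0.797549
  x_2 = 2.070000 - 0.797549×(2.070000 - 0.800000)/(0.797549 - (-1.423144))
       = 1.613887
Iteration 2:
  f(2.070000) = 0.797549
  f(1.613887) = 0.092532
  x_3 = 1.613887 - 0.092532×(1.613887 - 2.070000)/(0.092532 - 0.797549)
       = 1.554023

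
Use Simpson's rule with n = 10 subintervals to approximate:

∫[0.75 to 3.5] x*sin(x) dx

f(x) = x*sin(x)
a = 0.75, b = 3.5, n = 10
h = (b - a)/n = 0.275000

Simpson's rule: (h/3)[f(x₀) + 4f(x₁) + 2f(x₂) + ... + f(xₙ)]

x_0 = 0.7500, f(x_0) = 0.511229, coefficient = 1
x_1 = 1.0250, f(x_1) = 0.876082, coefficient = 4
x_2 = 1.3000, f(x_2) = 1.252626, coefficient = 2
x_3 = 1.5750, f(x_3) = 1.574986, coefficient = 4
x_4 = 1.8500, f(x_4) = 1.778359, coefficient = 2
x_5 = 2.1250, f(x_5) = 1.806930, coefficient = 4
x_6 = 2.4000, f(x_6) = 1.621112, coefficient = 2
x_7 = 2.6750, f(x_7) = 1.203337, coefficient = 4
x_8 = 2.9500, f(x_8) = 0.561747, coefficient = 2
x_9 = 3.2250, f(x_9) = -0.268677, coefficient = 4
x_10 = 3.5000, f(x_10) = -1.227741, coefficient = 1

I ≈ (0.275000/3) × 30.481807 = 2.794166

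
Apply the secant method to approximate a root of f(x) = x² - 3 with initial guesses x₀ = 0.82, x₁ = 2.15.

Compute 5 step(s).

f(x) = x² - 3
x₀ = 0.82, x₁ = 2.15

Secant formula: x_{n+1} = x_n - f(x_n)(x_n - x_{n-1})/(f(x_n) - f(x_{n-1}))

Iteration 1:
  f(0.820000) = -2.327600
  f(2.150000) = 1.622500
  x_2 = 2.150000 - 1.622500×(2.150000 - 0.820000)/(1.622500 - (-2.327600))
       = 1.603704
Iteration 2:
  f(2.150000) = 1.622500
  f(1.603704) = -0.428134
  x_3 = 1.603704 - (-0.428134)×(1.603704 - 2.150000)/(-0.428134 - 1.622500)
       = 1.717760
Iteration 3:
  f(1.603704) = -0.428134
  f(1.717760) = -0.049300
  x_4 = 1.717760 - (-0.049300)×(1.717760 - 1.603704)/(-0.049300 - (-0.428134))
       = 1.732603
Iteration 4:
  f(1.717760) = -0.049300
  f(1.732603) = 0.001913
  x_5 = 1.732603 - 0.001913×(1.732603 - 1.717760)/(0.001913 - (-0.049300))
       = 1.732049
Iteration 5:
  f(1.732603) = 0.001913
  f(1.732049) = -0.000008
  x_6 = 1.732049 - (-0.000008)×(1.732049 - 1.732603)/(-0.000008 - 0.001913)
       = 1.732051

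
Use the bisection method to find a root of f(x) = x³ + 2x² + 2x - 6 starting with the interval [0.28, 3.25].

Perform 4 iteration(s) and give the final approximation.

f(x) = x³ + 2x² + 2x - 6
Initial interval: [0.28, 3.25]

Iteration 1:
  c_1 = (0.280000 + 3.250000)/2 = 1.765000
  f(c_1) = f(1.765000) = 9.258822
  f(a) × f(c) < 0, new interval: [0.280000, 1.765000]
Iteration 2:
  c_2 = (0.280000 + 1.765000)/2 = 1.022500
  f(c_2) = f(1.022500) = -0.794957
  f(a) × f(c) ≥ 0, new interval: [1.022500, 1.765000]
Iteration 3:
  c_3 = (1.022500 + 1.765000)/2 = 1.393750
  f(c_3) = f(1.393750) = 3.379992
  f(a) × f(c) < 0, new interval: [1.022500, 1.393750]
Iteration 4:
  c_4 = (1.022500 + 1.393750)/2 = 1.208125
  f(c_4) = f(1.208125) = 1.098720
  f(a) × f(c) < 0, new interval: [1.022500, 1.208125]

After 4 iteration(s), the approximation is c_4 = 1.208125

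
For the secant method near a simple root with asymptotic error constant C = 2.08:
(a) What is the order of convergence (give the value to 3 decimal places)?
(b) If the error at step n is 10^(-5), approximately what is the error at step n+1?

(a) Secant method has superlinear convergence with order φ = (1+√5)/2 ≈ 1.618.
    This means |e_{n+1}| ≈ C|e_n|^1.618.

(b) With |e_n| = 10^(-5) and C = 2.08:
    |e_{n+1}| ≈ 2.08 × (10^(-5))^1.618 = 2.08 × 10^(-8.09)

(a) ≈ 1.618 (golden ratio); (b) |e_{n+1}| ≈ 1.690e-08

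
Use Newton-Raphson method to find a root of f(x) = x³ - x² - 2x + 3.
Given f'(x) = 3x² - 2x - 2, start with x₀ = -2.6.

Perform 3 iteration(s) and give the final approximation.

f(x) = x³ - x² - 2x + 3
f'(x) = 3x² - 2x - 2
x₀ = -2.6

Newton-Raphson formula: x_{n+1} = x_n - f(x_n)/f'(x_n)

Iteration 1:
  f(-2.600000) = -16.136000
  f'(-2.600000) = 23.480000
  x_1 = -2.600000 - (-16.136000)/23.480000 = -1.912777
Iteration 2:
  f(-1.912777) = -3.831467
  f'(-1.912777) = 12.801699
  x_2 = -1.912777 - (-3.831467)/12.801699 = -1.613483
Iteration 3:
  f(-1.613483) = -0.576788
  f'(-1.613483) = 9.036950
  x_3 = -1.613483 - (-0.576788)/9.036950 = -1.549658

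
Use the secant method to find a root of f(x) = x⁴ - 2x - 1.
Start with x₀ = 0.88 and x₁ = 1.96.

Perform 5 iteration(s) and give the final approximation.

f(x) = x⁴ - 2x - 1
x₀ = 0.88, x₁ = 1.96

Secant formula: x_{n+1} = x_n - f(x_n)(x_n - x_{n-1})/(f(x_n) - f(x_{n-1}))

Iteration 1:
  f(0.880000) = -2.160305
  f(1.960000) = 9.837891
  x_2 = 1.960000 - 9.837891×(1.960000 - 0.880000)/(9.837891 - (-2.160305))
       = 1.074457
Iteration 2:
  f(1.960000) = 9.837891
  f(1.074457) = -1.816142
  x_3 = 1.074457 - (-1.816142)×(1.074457 - 1.960000)/(-1.816142 - 9.837891)
       = 1.212458
Iteration 3:
  f(1.074457) = -1.816142
  f(1.212458) = -1.263856
  x_4 = 1.212458 - (-1.263856)×(1.212458 - 1.074457)/(-1.263856 - (-1.816142))
       = 1.528261
Iteration 4:
  f(1.212458) = -1.263856
  f(1.528261) = 1.398425
  x_5 = 1.528261 - 1.398425×(1.528261 - 1.212458)/(1.398425 - (-1.263856))
       = 1.362378
Iteration 5:
  f(1.528261) = 1.398425
  f(1.362378) = -0.279743
  x_6 = 1.362378 - (-0.279743)×(1.362378 - 1.528261)/(-0.279743 - 1.398425)
       = 1.390030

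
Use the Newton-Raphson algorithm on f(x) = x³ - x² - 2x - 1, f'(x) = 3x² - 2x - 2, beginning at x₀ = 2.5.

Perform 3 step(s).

f(x) = x³ - x² - 2x - 1
f'(x) = 3x² - 2x - 2
x₀ = 2.5

Newton-Raphson formula: x_{n+1} = x_n - f(x_n)/f'(x_n)

Iteration 1:
  f(2.500000) = 3.375000
  f'(2.500000) = 11.750000
  x_1 = 2.500000 - 3.375000/11.750000 = 2.212766
Iteration 2:
  f(2.212766) = 0.512574
  f'(2.212766) = 8.263468
  x_2 = 2.212766 - 0.512574/8.263468 = 2.150737
Iteration 3:
  f(2.150737) = 0.021455
  f'(2.150737) = 7.575535
  x_3 = 2.150737 - 0.021455/7.575535 = 2.147905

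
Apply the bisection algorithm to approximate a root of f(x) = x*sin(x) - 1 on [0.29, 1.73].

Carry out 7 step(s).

f(x) = x*sin(x) - 1
Initial interval: [0.29, 1.73]

Iteration 1:
  c_1 = (0.290000 + 1.730000)/2 = 1.010000
  f(c_1) = f(1.010000) = -0.144700
  f(a) × f(c) ≥ 0, new interval: [1.010000, 1.730000]
Iteration 2:
  c_2 = (1.010000 + 1.730000)/2 = 1.370000
  f(c_2) = f(1.370000) = 0.342474
  f(a) × f(c) < 0, new interval: [1.010000, 1.370000]
Iteration 3:
  c_3 = (1.010000 + 1.370000)/2 = 1.190000
  f(c_3) = f(1.190000) = 0.104759
  f(a) × f(c) < 0, new interval: [1.010000, 1.190000]
Iteration 4:
  c_4 = (1.010000 + 1.190000)/2 = 1.100000
  f(c_4) = f(1.100000) = -0.019672
  f(a) × f(c) ≥ 0, new interval: [1.100000, 1.190000]
Iteration 5:
  c_5 = (1.100000 + 1.190000)/2 = 1.145000
  f(c_5) = f(1.145000) = 0.042763
  f(a) × f(c) < 0, new interval: [1.100000, 1.145000]
Iteration 6:
  c_6 = (1.100000 + 1.145000)/2 = 1.122500
  f(c_6) = f(1.122500) = 0.011582
  f(a) × f(c) < 0, new interval: [1.100000, 1.122500]
Iteration 7:
  c_7 = (1.100000 + 1.122500)/2 = 1.111250
  f(c_7) = f(1.111250) = -0.004038
  f(a) × f(c) ≥ 0, new interval: [1.111250, 1.122500]

After 7 iteration(s), the approximation is c_7 = 1.111250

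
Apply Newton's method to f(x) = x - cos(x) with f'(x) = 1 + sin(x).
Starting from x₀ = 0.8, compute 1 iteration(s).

f(x) = x - cos(x)
f'(x) = 1 + sin(x)
x₀ = 0.8

Newton-Raphson formula: x_{n+1} = x_n - f(x_n)/f'(x_n)

Iteration 1:
  f(0.800000) = 0.103293
  f'(0.800000) = 1.717356
  x_1 = 0.800000 - 0.103293/1.717356 = 0.739853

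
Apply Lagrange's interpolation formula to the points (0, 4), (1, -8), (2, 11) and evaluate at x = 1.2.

Lagrange interpolation formula:
P(x) = Σ yᵢ × Lᵢ(x)
where Lᵢ(x) = Π_{j≠i} (x - xⱼ)/(xᵢ - xⱼ)

L_0(1.2) = (1.2 - 1)/(0 - 1) × (1.2 - 2)/(0 - 2) = -0.080000
L_1(1.2) = (1.2 - 0)/(1 - 0) × (1.2 - 2)/(1 - 2) = 0.960000
L_2(1.2) = (1.2 - 0)/(2 - 0) × (1.2 - 1)/(2 - 1) = 0.120000

P(1.2) = 4×L_0(1.2) + (-8)×L_1(1.2) + 11×L_2(1.2)
P(1.2) = -6.680000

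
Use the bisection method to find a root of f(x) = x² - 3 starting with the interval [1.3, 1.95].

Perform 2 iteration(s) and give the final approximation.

f(x) = x² - 3
Initial interval: [1.3, 1.95]

Iteration 1:
  c_1 = (1.300000 + 1.950000)/2 = 1.625000
  f(c_1) = f(1.625000) = -0.359375
  f(a) × f(c) ≥ 0, new interval: [1.625000, 1.950000]
Iteration 2:
  c_2 = (1.625000 + 1.950000)/2 = 1.787500
  f(c_2) = f(1.787500) = 0.195156
  f(a) × f(c) < 0, new interval: [1.625000, 1.787500]

After 2 iteration(s), the approximation is c_2 = 1.787500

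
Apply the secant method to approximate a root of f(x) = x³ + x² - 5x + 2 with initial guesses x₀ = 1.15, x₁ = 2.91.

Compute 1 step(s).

f(x) = x³ + x² - 5x + 2
x₀ = 1.15, x₁ = 2.91

Secant formula: x_{n+1} = x_n - f(x_n)(x_n - x_{n-1})/(f(x_n) - f(x_{n-1}))

Iteration 1:
  f(1.150000) = -0.906625
  f(2.910000) = 20.560271
  x_2 = 2.910000 - 20.560271×(2.910000 - 1.150000)/(20.560271 - (-0.906625))
       = 1.224331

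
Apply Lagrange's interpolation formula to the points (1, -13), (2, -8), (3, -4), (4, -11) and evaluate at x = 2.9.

Lagrange interpolation formula:
P(x) = Σ yᵢ × Lᵢ(x)
where Lᵢ(x) = Π_{j≠i} (x - xⱼ)/(xᵢ - xⱼ)

L_0(2.9) = (2.9 - 2)/(1 - 2) × (2.9 - 3)/(1 - 3) × (2.9 - 4)/(1 - 4) = -0.016500
L_1(2.9) = (2.9 - 1)/(2 - 1) × (2.9 - 3)/(2 - 3) × (2.9 - 4)/(2 - 4) = 0.104500
L_2(2.9) = (2.9 - 1)/(3 - 1) × (2.9 - 2)/(3 - 2) × (2.9 - 4)/(3 - 4) = 0.940500
L_3(2.9) = (2.9 - 1)/(4 - 1) × (2.9 - 2)/(4 - 2) × (2.9 - 3)/(4 - 3) = -0.028500

P(2.9) = (-13)×L_0(2.9) + (-8)×L_1(2.9) + (-4)×L_2(2.9) + (-11)×L_3(2.9)
P(2.9) = -4.070000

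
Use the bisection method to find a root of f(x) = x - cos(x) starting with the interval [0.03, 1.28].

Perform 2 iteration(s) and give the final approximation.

f(x) = x - cos(x)
Initial interval: [0.03, 1.28]

Iteration 1:
  c_1 = (0.030000 + 1.280000)/2 = 0.655000
  f(c_1) = f(0.655000) = -0.138048
  f(a) × f(c) ≥ 0, new interval: [0.655000, 1.280000]
Iteration 2:
  c_2 = (0.655000 + 1.280000)/2 = 0.967500
  f(c_2) = f(0.967500) = 0.400140
  f(a) × f(c) < 0, new interval: [0.655000, 0.967500]

After 2 iteration(s), the approximation is c_2 = 0.967500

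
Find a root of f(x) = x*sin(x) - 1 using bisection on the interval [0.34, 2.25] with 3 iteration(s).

f(x) = x*sin(x) - 1
Initial interval: [0.34, 2.25]

Iteration 1:
  c_1 = (0.340000 + 2.250000)/2 = 1.295000
  f(c_1) = f(1.295000) = 0.246060
  f(a) × f(c) < 0, new interval: [0.340000, 1.295000]
Iteration 2:
  c_2 = (0.340000 + 1.295000)/2 = 0.817500
  f(c_2) = f(0.817500) = -0.403684
  f(a) × f(c) ≥ 0, new interval: [0.817500, 1.295000]
Iteration 3:
  c_3 = (0.817500 + 1.295000)/2 = 1.056250
  f(c_3) = f(1.056250) = -0.080517
  f(a) × f(c) ≥ 0, new interval: [1.056250, 1.295000]

After 3 iteration(s), the approximation is c_3 = 1.056250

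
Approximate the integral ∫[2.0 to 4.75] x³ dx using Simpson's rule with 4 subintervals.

f(x) = x³
a = 2.0, b = 4.75, n = 4
h = (b - a)/n = 0.687500

Simpson's rule: (h/3)[f(x₀) + 4f(x₁) + 2f(x₂) + ... + f(xₙ)]

x_0 = 2.0000, f(x_0) = 8.000000, coefficient = 1
x_1 = 2.6875, f(x_1) = 19.410889, coefficient = 4
x_2 = 3.3750, f(x_2) = 38.443359, coefficient = 2
x_3 = 4.0625, f(x_3) = 67.047119, coefficient = 4
x_4 = 4.7500, f(x_4) = 107.171875, coefficient = 1

I ≈ (0.687500/3) × 537.890625 = 123.266602
Exact value: 123.266602
Error: 0.000000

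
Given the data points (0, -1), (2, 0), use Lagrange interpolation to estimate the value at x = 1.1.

Lagrange interpolation formula:
P(x) = Σ yᵢ × Lᵢ(x)
where Lᵢ(x) = Π_{j≠i} (x - xⱼ)/(xᵢ - xⱼ)

L_0(1.1) = (1.1 - 2)/(0 - 2) = 0.450000
L_1(1.1) = (1.1 - 0)/(2 - 0) = 0.550000

P(1.1) = (-1)×L_0(1.1) + 0×L_1(1.1)
P(1.1) = -0.450000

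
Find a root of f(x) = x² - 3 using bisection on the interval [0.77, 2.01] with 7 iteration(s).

f(x) = x² - 3
Initial interval: [0.77, 2.01]

Iteration 1:
  c_1 = (0.770000 + 2.010000)/2 = 1.390000
  f(c_1) = f(1.390000) = -1.067900
  f(a) × f(c) ≥ 0, new interval: [1.390000, 2.010000]
Iteration 2:
  c_2 = (1.390000 + 2.010000)/2 = 1.700000
  f(c_2) = f(1.700000) = -0.110000
  f(a) × f(c) ≥ 0, new interval: [1.700000, 2.010000]
Iteration 3:
  c_3 = (1.700000 + 2.010000)/2 = 1.855000
  f(c_3) = f(1.855000) = 0.441025
  f(a) × f(c) < 0, new interval: [1.700000, 1.855000]
Iteration 4:
  c_4 = (1.700000 + 1.855000)/2 = 1.777500
  f(c_4) = f(1.777500) = 0.159506
  f(a) × f(c) < 0, new interval: [1.700000, 1.777500]
Iteration 5:
  c_5 = (1.700000 + 1.777500)/2 = 1.738750
  f(c_5) = f(1.738750) = 0.023252
  f(a) × f(c) < 0, new interval: [1.700000, 1.738750]
Iteration 6:
  c_6 = (1.700000 + 1.738750)/2 = 1.719375
  f(c_6) = f(1.719375) = -0.043750
  f(a) × f(c) ≥ 0, new interval: [1.719375, 1.738750]
Iteration 7:
  c_7 = (1.719375 + 1.738750)/2 = 1.729062
  f(c_7) = f(1.729062) = -0.010343
  f(a) × f(c) ≥ 0, new interval: [1.729062, 1.738750]

After 7 iteration(s), the approximation is c_7 = 1.729062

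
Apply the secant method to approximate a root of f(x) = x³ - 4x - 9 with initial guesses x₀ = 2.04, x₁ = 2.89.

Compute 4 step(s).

f(x) = x³ - 4x - 9
x₀ = 2.04, x₁ = 2.89

Secant formula: x_{n+1} = x_n - f(x_n)(x_n - x_{n-1})/(f(x_n) - f(x_{n-1}))

Iteration 1:
  f(2.040000) = -8.670336
  f(2.890000) = 3.577569
  x_2 = 2.890000 - 3.577569×(2.890000 - 2.040000)/(3.577569 - (-8.670336))
       = 2.641718
Iteration 2:
  f(2.890000) = 3.577569
  f(2.641718) = -1.131182
  x_3 = 2.641718 - (-1.131182)×(2.641718 - 2.890000)/(-1.131182 - 3.577569)
       = 2.701363
Iteration 3:
  f(2.641718) = -1.131182
  f(2.701363) = -0.092632
  x_4 = 2.701363 - (-0.092632)×(2.701363 - 2.641718)/(-0.092632 - (-1.131182))
       = 2.706683
Iteration 4:
  f(2.701363) = -0.092632
  f(2.706683) = 0.002782
  x_5 = 2.706683 - 0.002782×(2.706683 - 2.701363)/(0.002782 - (-0.092632))
       = 2.706528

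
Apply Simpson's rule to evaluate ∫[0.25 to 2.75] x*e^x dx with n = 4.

f(x) = x*e^x
a = 0.25, b = 2.75, n = 4
h = (b - a)/n = 0.625000

Simpson's rule: (h/3)[f(x₀) + 4f(x₁) + 2f(x₂) + ... + f(xₙ)]

x_0 = 0.2500, f(x_0) = 0.321006, coefficient = 1
x_1 = 0.8750, f(x_1) = 2.099016, coefficient = 4
x_2 = 1.5000, f(x_2) = 6.722534, coefficient = 2
x_3 = 2.1250, f(x_3) = 17.792407, coefficient = 4
x_4 = 2.7500, f(x_4) = 43.017238, coefficient = 1

I ≈ (0.625000/3) × 136.349003 = 28.406042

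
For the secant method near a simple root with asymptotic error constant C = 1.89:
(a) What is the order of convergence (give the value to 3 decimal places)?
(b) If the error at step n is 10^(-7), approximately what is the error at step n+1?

(a) Secant method has superlinear convergence with order φ = (1+√5)/2 ≈ 1.618.
    This means |e_{n+1}| ≈ C|e_n|^1.618.

(b) With |e_n| = 10^(-7) and C = 1.89:
    |e_{n+1}| ≈ 1.89 × (10^(-7))^1.618 = 1.89 × 10^(-11.33)

(a) ≈ 1.618 (golden ratio); (b) |e_{n+1}| ≈ 8.917e-12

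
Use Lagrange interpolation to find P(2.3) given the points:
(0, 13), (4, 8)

Lagrange interpolation formula:
P(x) = Σ yᵢ × Lᵢ(x)
where Lᵢ(x) = Π_{j≠i} (x - xⱼ)/(xᵢ - xⱼ)

L_0(2.3) = (2.3 - 4)/(0 - 4) = 0.425000
L_1(2.3) = (2.3 - 0)/(4 - 0) = 0.575000

P(2.3) = 13×L_0(2.3) + 8×L_1(2.3)
P(2.3) = 10.125000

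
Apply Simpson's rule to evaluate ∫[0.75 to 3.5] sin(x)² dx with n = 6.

f(x) = sin(x)²
a = 0.75, b = 3.5, n = 6
h = (b - a)/n = 0.458333

Simpson's rule: (h/3)[f(x₀) + 4f(x₁) + 2f(x₂) + ... + f(xₙ)]

x_0 = 0.7500, f(x_0) = 0.464631, coefficient = 1
x_1 = 1.2083, f(x_1) = 0.874274, coefficient = 4
x_2 = 1.6667, f(x_2) = 0.990837, coefficient = 2
x_3 = 2.1250, f(x_3) = 0.723044, coefficient = 4
x_4 = 2.5833, f(x_4) = 0.280593, coefficient = 2
x_5 = 3.0417, f(x_5) = 0.009952, coefficient = 4
x_6 = 3.5000, f(x_6) = 0.123049, coefficient = 1

I ≈ (0.458333/3) × 9.559621 = 1.460498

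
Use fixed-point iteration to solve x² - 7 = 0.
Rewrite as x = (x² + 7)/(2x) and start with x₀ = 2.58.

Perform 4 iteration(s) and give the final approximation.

Equation: x² - 7 = 0
Fixed-point form: x = (x² + 7)/(2x)
x₀ = 2.58

x_1 = g(2.580000) = 2.646589
x_2 = g(2.646589) = 2.645751
x_3 = g(2.645751) = 2.645751
x_4 = g(2.645751) = 2.645751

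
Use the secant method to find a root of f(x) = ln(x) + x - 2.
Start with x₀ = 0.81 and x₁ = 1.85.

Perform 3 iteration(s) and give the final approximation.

f(x) = ln(x) + x - 2
x₀ = 0.81, x₁ = 1.85

Secant formula: x_{n+1} = x_n - f(x_n)(x_n - x_{n-1})/(f(x_n) - f(x_{n-1}))

Iteration 1:
  f(0.810000) = -1.400721
  f(1.850000) = 0.465186
  x_2 = 1.850000 - 0.465186×(1.850000 - 0.810000)/(0.465186 - (-1.400721))
       = 1.590720
Iteration 2:
  f(1.850000) = 0.465186
  f(1.590720) = 0.054906
  x_3 = 1.590720 - 0.054906×(1.590720 - 1.850000)/(0.054906 - 0.465186)
       = 1.556021
Iteration 3:
  f(1.590720) = 0.054906
  f(1.556021) = -0.001847
  x_4 = 1.556021 - (-0.001847)×(1.556021 - 1.590720)/(-0.001847 - 0.054906)
       = 1.557150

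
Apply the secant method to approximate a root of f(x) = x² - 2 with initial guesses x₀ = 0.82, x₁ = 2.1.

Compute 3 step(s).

f(x) = x² - 2
x₀ = 0.82, x₁ = 2.1

Secant formula: x_{n+1} = x_n - f(x_n)(x_n - x_{n-1})/(f(x_n) - f(x_{n-1}))

Iteration 1:
  f(0.820000) = -1.327600
  f(2.100000) = 2.410000
  x_2 = 2.100000 - 2.410000×(2.100000 - 0.820000)/(2.410000 - (-1.327600))
       = 1.274658
Iteration 2:
  f(2.100000) = 2.410000
  f(1.274658) = -0.375248
  x_3 = 1.274658 - (-0.375248)×(1.274658 - 2.100000)/(-0.375248 - 2.410000)
       = 1.385853
Iteration 3:
  f(1.274658) = -0.375248
  f(1.385853) = -0.079410
  x_4 = 1.385853 - (-0.079410)×(1.385853 - 1.274658)/(-0.079410 - (-0.375248))
       = 1.415701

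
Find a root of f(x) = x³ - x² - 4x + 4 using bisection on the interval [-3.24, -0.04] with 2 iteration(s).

f(x) = x³ - x² - 4x + 4
Initial interval: [-3.24, -0.04]

Iteration 1:
  c_1 = (-3.240000 + (-0.040000))/2 = -1.640000
  f(c_1) = f(-1.640000) = 3.459456
  f(a) × f(c) < 0, new interval: [-3.240000, -1.640000]
Iteration 2:
  c_2 = (-3.240000 + (-1.640000))/2 = -2.440000
  f(c_2) = f(-2.440000) = -6.720384
  f(a) × f(c) ≥ 0, new interval: [-2.440000, -1.640000]

After 2 iteration(s), the approximation is c_2 = -2.440000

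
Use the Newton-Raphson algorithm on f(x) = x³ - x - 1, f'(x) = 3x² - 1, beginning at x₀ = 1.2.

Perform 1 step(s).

f(x) = x³ - x - 1
f'(x) = 3x² - 1
x₀ = 1.2

Newton-Raphson formula: x_{n+1} = x_n - f(x_n)/f'(x_n)

Iteration 1:
  f(1.200000) = -0.472000
  f'(1.200000) = 3.320000
  x_1 = 1.200000 - (-0.472000)/3.320000 = 1.342169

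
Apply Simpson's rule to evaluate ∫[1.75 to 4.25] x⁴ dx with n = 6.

f(x) = x⁴
a = 1.75, b = 4.25, n = 6
h = (b - a)/n = 0.416667

Simpson's rule: (h/3)[f(x₀) + 4f(x₁) + 2f(x₂) + ... + f(xₙ)]

x_0 = 1.7500, f(x_0) = 9.378906, coefficient = 1
x_1 = 2.1667, f(x_1) = 22.037809, coefficient = 4
x_2 = 2.5833, f(x_2) = 44.537085, coefficient = 2
x_3 = 3.0000, f(x_3) = 81.000000, coefficient = 4
x_4 = 3.4167, f(x_4) = 136.273196, coefficient = 2
x_5 = 3.8333, f(x_5) = 215.926698, coefficient = 4
x_6 = 4.2500, f(x_6) = 326.253906, coefficient = 1

I ≈ (0.416667/3) × 1973.111400 = 274.043250
Exact value: 274.033203
Error: 0.010047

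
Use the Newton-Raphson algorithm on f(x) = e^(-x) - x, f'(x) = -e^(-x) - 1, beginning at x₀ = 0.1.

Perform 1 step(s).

f(x) = e^(-x) - x
f'(x) = -e^(-x) - 1
x₀ = 0.1

Newton-Raphson formula: x_{n+1} = x_n - f(x_n)/f'(x_n)

Iteration 1:
  f(0.100000) = 0.804837
  f'(0.100000) = -1.904837
  x_1 = 0.100000 - 0.804837/(-1.904837) = 0.522523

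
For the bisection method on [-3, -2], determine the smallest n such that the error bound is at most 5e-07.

We need (b-a)/2^n ≤ 5e-07
(-2 - (-3))/2^n ≤ 5e-07
1/2^n ≤ 5e-07
2^n ≥ 2000000
n ≥ log₂(2000000) = 20.93
n ≥ 21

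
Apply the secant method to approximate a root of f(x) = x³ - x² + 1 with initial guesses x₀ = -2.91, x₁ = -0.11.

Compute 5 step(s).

f(x) = x³ - x² + 1
x₀ = -2.91, x₁ = -0.11

Secant formula: x_{n+1} = x_n - f(x_n)(x_n - x_{n-1})/(f(x_n) - f(x_{n-1}))

Iteration 1:
  f(-2.910000) = -32.110271
  f(-0.110000) = 0.986569
  x_2 = -0.110000 - 0.986569×(-0.110000 - (-2.910000))/(0.986569 - (-32.110271))
       = -0.193464
Iteration 2:
  f(-0.110000) = 0.986569
  f(-0.193464) = 0.955331
  x_3 = -0.193464 - 0.955331×(-0.193464 - (-0.110000))/(0.955331 - 0.986569)
       = -2.745959
Iteration 3:
  f(-0.193464) = 0.955331
  f(-2.745959) = -27.245616
  x_4 = -2.745959 - (-27.245616)×(-2.745959 - (-0.193464))/(-27.245616 - 0.955331)
       = -0.279932
Iteration 4:
  f(-2.745959) = -27.245616
  f(-0.279932) = 0.899702
  x_5 = -0.279932 - 0.899702×(-0.279932 - (-2.745959))/(0.899702 - (-27.245616))
       = -0.358762
Iteration 5:
  f(-0.279932) = 0.899702
  f(-0.358762) = 0.825114
  x_6 = -0.358762 - 0.825114×(-0.358762 - (-0.279932))/(0.825114 - 0.899702)
       = -1.230796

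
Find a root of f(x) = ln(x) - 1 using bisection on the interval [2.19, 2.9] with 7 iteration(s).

f(x) = ln(x) - 1
Initial interval: [2.19, 2.9]

Iteration 1:
  c_1 = (2.190000 + 2.900000)/2 = 2.545000
  f(c_1) = f(2.545000) = -0.065869
  f(a) × f(c) ≥ 0, new interval: [2.545000, 2.900000]
Iteration 2:
  c_2 = (2.545000 + 2.900000)/2 = 2.722500
  f(c_2) = f(2.722500) = 0.001551
  f(a) × f(c) < 0, new interval: [2.545000, 2.722500]
Iteration 3:
  c_3 = (2.545000 + 2.722500)/2 = 2.633750
  f(c_3) = f(2.633750) = -0.031591
  f(a) × f(c) ≥ 0, new interval: [2.633750, 2.722500]
Iteration 4:
  c_4 = (2.633750 + 2.722500)/2 = 2.678125
  f(c_4) = f(2.678125) = -0.014883
  f(a) × f(c) ≥ 0, new interval: [2.678125, 2.722500]
Iteration 5:
  c_5 = (2.678125 + 2.722500)/2 = 2.700312
  f(c_5) = f(2.700312) = -0.006632
  f(a) × f(c) ≥ 0, new interval: [2.700312, 2.722500]
Iteration 6:
  c_6 = (2.700312 + 2.722500)/2 = 2.711406
  f(c_6) = f(2.711406) = -0.002533
  f(a) × f(c) ≥ 0, new interval: [2.711406, 2.722500]
Iteration 7:
  c_7 = (2.711406 + 2.722500)/2 = 2.716953
  f(c_7) = f(2.716953) = -0.000489
  f(a) × f(c) ≥ 0, new interval: [2.716953, 2.722500]

After 7 iteration(s), the approximation is c_7 = 2.716953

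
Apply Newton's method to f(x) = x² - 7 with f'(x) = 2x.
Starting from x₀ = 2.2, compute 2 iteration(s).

f(x) = x² - 7
f'(x) = 2x
x₀ = 2.2

Newton-Raphson formula: x_{n+1} = x_n - f(x_n)/f'(x_n)

Iteration 1:
  f(2.200000) = -2.160000
  f'(2.200000) = 4.400000
  x_1 = 2.200000 - (-2.160000)/4.400000 = 2.690909
Iteration 2:
  f(2.690909) = 0.240992
  f'(2.690909) = 5.381818
  x_2 = 2.690909 - 0.240992/5.381818 = 2.646130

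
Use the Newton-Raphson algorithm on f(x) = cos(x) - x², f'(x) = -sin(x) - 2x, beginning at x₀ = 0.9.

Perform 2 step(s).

f(x) = cos(x) - x²
f'(x) = -sin(x) - 2x
x₀ = 0.9

Newton-Raphson formula: x_{n+1} = x_n - f(x_n)/f'(x_n)

Iteration 1:
  f(0.900000) = -0.188390
  f'(0.900000) = -2.583327
  x_1 = 0.900000 - (-0.188390)/(-2.583327) = 0.827075
Iteration 2:
  f(0.827075) = -0.007021
  f'(0.827075) = -2.390103
  x_2 = 0.827075 - (-0.007021)/(-2.390103) = 0.824137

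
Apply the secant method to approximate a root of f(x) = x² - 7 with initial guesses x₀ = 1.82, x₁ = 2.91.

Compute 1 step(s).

f(x) = x² - 7
x₀ = 1.82, x₁ = 2.91

Secant formula: x_{n+1} = x_n - f(x_n)(x_n - x_{n-1})/(f(x_n) - f(x_{n-1}))

Iteration 1:
  f(1.820000) = -3.687600
  f(2.910000) = 1.468100
  x_2 = 2.910000 - 1.468100×(2.910000 - 1.820000)/(1.468100 - (-3.687600))
       = 2.599619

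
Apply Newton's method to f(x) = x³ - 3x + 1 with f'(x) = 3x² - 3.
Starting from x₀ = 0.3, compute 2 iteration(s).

f(x) = x³ - 3x + 1
f'(x) = 3x² - 3
x₀ = 0.3

Newton-Raphson formula: x_{n+1} = x_n - f(x_n)/f'(x_n)

Iteration 1:
  f(0.300000) = 0.127000
  f'(0.300000) = -2.730000
  x_1 = 0.300000 - 0.127000/(-2.730000) = 0.346520
Iteration 2:
  f(0.346520) = 0.002048
  f'(0.346520) = -2.639771
  x_2 = 0.346520 - 0.002048/(-2.639771) = 0.347296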